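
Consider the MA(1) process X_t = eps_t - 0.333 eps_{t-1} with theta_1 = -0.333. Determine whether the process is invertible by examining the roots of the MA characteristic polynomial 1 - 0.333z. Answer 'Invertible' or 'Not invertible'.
\text{Invertible}

The MA(q) characteristic polynomial is P(z) = 1 - 0.333z.
Invertibility requires all roots to lie outside the unit circle, i.e. |z| > 1 for every root.
This is linear in z: 1 + (-0.333) z = 0  =>  z = -1/(-0.333) = 3.003003,  |z| = 3.003003.
Moduli of all roots: 3.0030.
All moduli strictly greater than 1? Yes.
Verdict: Invertible.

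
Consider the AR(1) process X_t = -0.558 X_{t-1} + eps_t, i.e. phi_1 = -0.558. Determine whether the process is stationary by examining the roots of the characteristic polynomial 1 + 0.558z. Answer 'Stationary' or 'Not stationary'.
\text{Stationary}

The AR(p) characteristic polynomial is P(z) = 1 + 0.558z.
Stationarity requires all roots to lie outside the unit circle, i.e. |z| > 1 for every root.
This is linear in z: 1 + (0.558) z = 0  =>  z = -1/(0.558) = -1.792115,  |z| = 1.792115.
Moduli of all roots: 1.7921.
All moduli strictly greater than 1? Yes.
Verdict: Stationary.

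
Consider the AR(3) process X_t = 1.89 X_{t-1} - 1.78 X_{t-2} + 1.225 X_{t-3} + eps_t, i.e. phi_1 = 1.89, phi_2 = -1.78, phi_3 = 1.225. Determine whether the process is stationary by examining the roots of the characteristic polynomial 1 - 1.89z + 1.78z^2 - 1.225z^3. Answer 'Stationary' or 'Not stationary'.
\text{Not stationary}

The AR(p) characteristic polynomial is P(z) = 1 - 1.89z + 1.78z^2 - 1.225z^3.
Stationarity requires all roots to lie outside the unit circle, i.e. |z| > 1 for every root.
Degree 3: look for a simple real root z0 first, then factor out (1 - z/z0) and solve the remaining quadratic.
Testing z0 = 0.8: P(0.8) = 1 + (-1.89)(0.8) + (1.78)(0.8)^2 + (-1.225)(0.8)^3
  = 1 + (-1.512) + (1.1392) + (-0.6272) = 0.  So z_0 = 0.8 is a root, |z_0| = 0.8.
Divide out the factor (1 - 1.25 z) = (1 - z/z0) (since 1/z0 = 1.25):
  P(z) = (1 - 1.25 z)(1 + (-0.64) z + (0.98) z^2)
  [check: z-coef -0.64 - (1.25) = -1.89; z^2-coef 0.98 - (1.25)(-0.64) = 1.78; z^3-coef -(1.25)(0.98) = -1.225.]
Remaining roots from the quadratic factor 1 + (-0.64) z + (0.98) z^2:
  Set 1 + (-0.64) z + (0.98) z^2 = 0, i.e. a z^2 + b z + c = 0 with a = 0.98, b = -0.64, c = 1.
  Discriminant D = b^2 - 4ac = (-0.64)^2 - 4*(0.98)*1 = 0.4096 - (3.92) = -3.5104.
  D < 0, so the roots are the complex-conjugate pair z = (-b +/- i sqrt(-D)) / (2a) = 0.3265 +/- 0.9559i.
  For a conjugate pair |z|^2 = z * conj(z) = (product of roots) = c/a = 1/(0.98) = 1.020408, so |z| = sqrt(1.020408) = 1.0102 for both roots.
Moduli of all roots: 0.8000, 1.0102, 1.0102.
All moduli strictly greater than 1? No.
Verdict: Not stationary.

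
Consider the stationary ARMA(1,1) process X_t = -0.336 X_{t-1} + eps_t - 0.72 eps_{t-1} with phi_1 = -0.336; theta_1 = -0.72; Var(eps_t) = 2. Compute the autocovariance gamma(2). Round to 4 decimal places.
\gamma(2) = 0.9935

Multiply the model equation by X_{t-k} and take expectations. With theta_0 = psi_0 = 1 and psi_j the MA(infinity) weights, this gives
  gamma(k) - sum_i phi_i gamma(k-i) = c_k,
  c_k = sigma^2 * sum_{j=k..q} theta_j psi_{j-k}   (c_k = 0 for k > q),
using gamma(-m) = gamma(m).
psi-weights needed (psi_j = theta_j + sum_i phi_i psi_{j-i}):
  psi_1 = theta_1 + phi_1 = -0.72 + (-0.336) = -1.056
Right-hand sides:
  c_0 = sigma^2 (1 + theta_1 psi_1) = 2 * (1 + (-0.72)(-1.056)) = 2 * 1.76032 = 3.52064
  c_1 = sigma^2 theta_1 = 2 * (-0.72) = -1.44
  c_2 = 0
Equations for k = 0 and k = 1 (AR order 1):
  gamma(0) = phi_1 gamma(1) + c_0
  gamma(1) = phi_1 gamma(0) + c_1
Substituting the second into the first: gamma(0) (1 - phi_1^2) = c_0 + phi_1 c_1, so
  gamma(0) = (c_0 + phi_1 c_1) / (1 - phi_1^2) = (3.52064 + (-0.336)(-1.44)) / (1 - (-0.336)^2) = 4.00448 / 0.887104 = 4.514104.
  gamma(1) = phi_1 gamma(0) + c_1 = (-0.336)(4.514104) + (-1.44) = -2.956739.
For k = 2 (> q): gamma(2) = phi_1 gamma(1) = (-0.336)(-2.956739) = 0.993464.
Therefore gamma(2) = 0.9935 (to 4 decimal places).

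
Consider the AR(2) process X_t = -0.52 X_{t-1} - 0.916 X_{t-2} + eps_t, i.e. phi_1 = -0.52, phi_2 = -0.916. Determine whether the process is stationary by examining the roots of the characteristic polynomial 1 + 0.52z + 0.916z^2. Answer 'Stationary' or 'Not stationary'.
\text{Stationary}

The AR(p) characteristic polynomial is P(z) = 1 + 0.52z + 0.916z^2.
Stationarity requires all roots to lie outside the unit circle, i.e. |z| > 1 for every root.
Set 1 + (0.52) z + (0.916) z^2 = 0, i.e. a z^2 + b z + c = 0 with a = 0.916, b = 0.52, c = 1.
Discriminant D = b^2 - 4ac = (0.52)^2 - 4*(0.916)*1 = 0.2704 - (3.664) = -3.3936.
D < 0, so the roots are the complex-conjugate pair z = (-b +/- i sqrt(-D)) / (2a) = -0.2838 +/- 1.0056i.
For a conjugate pair |z|^2 = z * conj(z) = (product of roots) = c/a = 1/(0.916) = 1.091703, so |z| = sqrt(1.091703) = 1.0448 for both roots.
Moduli of all roots: 1.0448, 1.0448.
All moduli strictly greater than 1? Yes.
Verdict: Stationary.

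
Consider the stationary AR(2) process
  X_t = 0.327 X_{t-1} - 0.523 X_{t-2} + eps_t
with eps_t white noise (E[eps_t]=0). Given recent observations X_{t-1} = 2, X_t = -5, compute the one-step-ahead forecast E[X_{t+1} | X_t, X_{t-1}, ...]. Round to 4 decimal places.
E[X_{t+1} \mid \mathcal F_t] = -2.6810

For an AR(p) model X_t = c + sum_i phi_i X_{t-i} + eps_t, the
one-step-ahead conditional mean is
  E[X_{t+1} | X_t, ...] = c + sum_i phi_i X_{t+1-i}.
Substitute known values:
  E[X_{t+1} | ...] = (0.327) * (-5) + (-0.523) * (2)
                   = -2.6810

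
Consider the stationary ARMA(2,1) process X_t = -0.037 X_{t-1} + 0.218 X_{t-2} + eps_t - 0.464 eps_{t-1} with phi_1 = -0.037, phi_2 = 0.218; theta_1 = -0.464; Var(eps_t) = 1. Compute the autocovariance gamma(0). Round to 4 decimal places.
\gamma(0) = 1.3250

Multiply the model equation by X_{t-k} and take expectations. With theta_0 = psi_0 = 1 and psi_j the MA(infinity) weights, this gives
  gamma(k) - sum_i phi_i gamma(k-i) = c_k,
  c_k = sigma^2 * sum_{j=k..q} theta_j psi_{j-k}   (c_k = 0 for k > q),
using gamma(-m) = gamma(m).
psi-weights needed (psi_j = theta_j + sum_i phi_i psi_{j-i}):
  psi_1 = theta_1 + phi_1 = -0.464 + (-0.037) = -0.501
Right-hand sides:
  c_0 = sigma^2 (1 + theta_1 psi_1) = 1 * (1 + (-0.464)(-0.501)) = 1 * 1.232464 = 1.232464
  c_1 = sigma^2 theta_1 = 1 * (-0.464) = -0.464
  c_2 = 0
Equations for k = 0, 1, 2 (AR order 2, c_2 = 0):
  (E0) gamma(0) = phi_1 gamma(1) + phi_2 gamma(2) + c_0
  (E1) gamma(1) = phi_1 gamma(0) + phi_2 gamma(1) + c_1
  (E2) gamma(2) = phi_1 gamma(1) + phi_2 gamma(0)
From (E1): gamma(1) = A gamma(0) + B with
  A = phi_1 / (1 - phi_2) = -0.037 / 0.782 = -0.047315,   B = c_1 / (1 - phi_2) = -0.464 / 0.782 = -0.59335.
Insert (E2) into (E0): gamma(0) (1 - phi_2^2) = phi_1 (1 + phi_2) gamma(1) + c_0.
  phi_1 (1 + phi_2) = (-0.037)(1.218) = -0.045066,   1 - phi_2^2 = 0.952476.
Replace gamma(1) by A gamma(0) + B and collect gamma(0):
  gamma(0) [0.952476 - (-0.045066)(-0.047315)] = (-0.045066)(-0.59335) + 1.232464
  gamma(0) * 0.950344 = 1.259204
  gamma(0) = 1.259204 / 0.950344 = 1.324998.
Therefore gamma(0) = 1.3250 (to 4 decimal places).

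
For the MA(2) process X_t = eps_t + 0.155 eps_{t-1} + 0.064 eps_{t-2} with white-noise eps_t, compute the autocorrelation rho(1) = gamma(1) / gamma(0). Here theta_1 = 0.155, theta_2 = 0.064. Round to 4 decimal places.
\rho(1) = 0.1604

For an MA(q) process with theta_0 = 1, the autocovariance is
  gamma(k) = sigma^2 * sum_{i=0..q-k} theta_i * theta_{i+k},
and rho(k) = gamma(k) / gamma(0). Sigma^2 cancels.
  numerator   = (1)*(0.155) + (0.155)*(0.064) = 0.16492.
  denominator = (1)^2 + (0.155)^2 + (0.064)^2 = 1.028121.
  rho(1) = 0.16492 / 1.028121 = 0.1604.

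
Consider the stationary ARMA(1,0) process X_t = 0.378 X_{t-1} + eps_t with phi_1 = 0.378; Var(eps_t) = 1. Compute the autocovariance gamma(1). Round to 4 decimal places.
\gamma(1) = 0.4410

Multiply the model equation by X_{t-k} and take expectations. With theta_0 = psi_0 = 1 and psi_j the MA(infinity) weights, this gives
  gamma(k) - sum_i phi_i gamma(k-i) = c_k,
  c_k = sigma^2 * sum_{j=k..q} theta_j psi_{j-k}   (c_k = 0 for k > q),
using gamma(-m) = gamma(m).
Pure AR (q = 0): c_0 = sigma^2 = 1, c_k = 0 for k >= 1.
Equations for k = 0 and k = 1 (AR order 1):
  gamma(0) = phi_1 gamma(1) + c_0
  gamma(1) = phi_1 gamma(0) + c_1
Substituting the second into the first: gamma(0) (1 - phi_1^2) = c_0 + phi_1 c_1, so
  gamma(0) = c_0 / (1 - phi_1^2) = 1 / (1 - (0.378)^2) = 1 / 0.857116 = 1.166703.
  gamma(1) = phi_1 gamma(0) = (0.378)(1.166703) = 0.441014.
Therefore gamma(1) = 0.4410 (to 4 decimal places).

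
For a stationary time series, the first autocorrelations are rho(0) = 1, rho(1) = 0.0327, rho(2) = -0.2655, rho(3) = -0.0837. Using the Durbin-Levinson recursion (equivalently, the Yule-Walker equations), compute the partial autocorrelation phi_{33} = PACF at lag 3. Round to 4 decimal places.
\phi_{33} = -0.0690

The PACF at lag k is phi_{kk}, the last component of the solution
to the Yule-Walker system G_k phi = r_k where
  (G_k)_{ij} = rho(|i - j|), (r_k)_i = rho(i), i,j = 1..k.
Equivalently, Durbin-Levinson gives phi_{kk} iteratively:
  phi_{11} = rho(1)
  phi_{kk} = [rho(k) - sum_{j=1..k-1} phi_{k-1,j} rho(k-j)]
            / [1 - sum_{j=1..k-1} phi_{k-1,j} rho(j)],
  phi_{k,j} = phi_{k-1,j} - phi_{kk} phi_{k-1,k-j},  j = 1..k-1.
Step k = 1:
  phi_11 = rho(1) = 0.0327.
Step k = 2:
  phi_22 = [rho(2) - phi_11 rho(1)] / [1 - phi_11 rho(1)] = [-0.2655 - (0.0327)(0.0327)] / [1 - (0.0327)(0.0327)]
         = -0.26656929 / 0.99893071 = -0.266855.
  Update: phi_21 = phi_11 - phi_22 phi_11 = 0.0327 - (-0.266855)(0.0327) = 0.041426.
Step k = 3:
  phi_33 = [rho(3) - phi_21 rho(2) - phi_22 rho(1)] / [1 - phi_21 rho(1) - phi_22 rho(2)]
    numerator   = -0.0837 - (0.041426)(-0.2655) - (-0.266855)(0.0327) = -0.06397521
    denominator = 1 - (0.041426)(0.0327) - (-0.266855)(-0.2655) = 0.92779546
  phi_33 = -0.06397521 / 0.92779546 = -0.069.
Therefore phi_{33} = -0.0690.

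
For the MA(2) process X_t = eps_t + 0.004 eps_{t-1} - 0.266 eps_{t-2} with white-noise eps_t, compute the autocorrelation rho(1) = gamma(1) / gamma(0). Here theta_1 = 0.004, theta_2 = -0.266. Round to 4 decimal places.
\rho(1) = 0.0027

For an MA(q) process with theta_0 = 1, the autocovariance is
  gamma(k) = sigma^2 * sum_{i=0..q-k} theta_i * theta_{i+k},
and rho(k) = gamma(k) / gamma(0). Sigma^2 cancels.
  numerator   = (1)*(0.004) + (0.004)*(-0.266) = 0.002936.
  denominator = (1)^2 + (0.004)^2 + (-0.266)^2 = 1.070772.
  rho(1) = 0.002936 / 1.070772 = 0.0027.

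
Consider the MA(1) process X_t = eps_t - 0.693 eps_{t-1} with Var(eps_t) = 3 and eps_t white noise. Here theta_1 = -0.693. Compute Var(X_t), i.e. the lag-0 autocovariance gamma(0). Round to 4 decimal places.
\gamma(0) = 4.4407

For an MA(q) process X_t = eps_t + sum_i theta_i eps_{t-i} with
Var(eps_t) = sigma^2, the variance is
  gamma(0) = sigma^2 * (1 + sum_i theta_i^2).
  sum_i theta_i^2 = (-0.693)^2 = 0.480249.
  gamma(0) = 3 * (1 + 0.480249) = 3 * 1.480249 = 4.440747, which rounds to 4.4407.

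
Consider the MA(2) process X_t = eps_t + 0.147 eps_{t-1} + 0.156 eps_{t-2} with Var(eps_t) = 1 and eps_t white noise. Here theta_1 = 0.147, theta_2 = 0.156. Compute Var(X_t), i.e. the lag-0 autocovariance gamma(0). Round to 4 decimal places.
\gamma(0) = 1.0459

For an MA(q) process X_t = eps_t + sum_i theta_i eps_{t-i} with
Var(eps_t) = sigma^2, the variance is
  gamma(0) = sigma^2 * (1 + sum_i theta_i^2).
  sum_i theta_i^2 = (0.147)^2 + (0.156)^2 = 0.021609 + 0.024336 = 0.045945.
  gamma(0) = 1 * (1 + 0.045945) = 1 * 1.045945 = 1.045945, which rounds to 1.0459.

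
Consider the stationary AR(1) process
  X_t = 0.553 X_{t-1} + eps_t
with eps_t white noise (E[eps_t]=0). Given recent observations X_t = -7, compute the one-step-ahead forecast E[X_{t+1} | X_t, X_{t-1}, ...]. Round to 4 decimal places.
E[X_{t+1} \mid \mathcal F_t] = -3.8710

For an AR(p) model X_t = c + sum_i phi_i X_{t-i} + eps_t, the
one-step-ahead conditional mean is
  E[X_{t+1} | X_t, ...] = c + sum_i phi_i X_{t+1-i}.
Substitute known values:
  E[X_{t+1} | ...] = (0.553) * (-7)
                   = -3.8710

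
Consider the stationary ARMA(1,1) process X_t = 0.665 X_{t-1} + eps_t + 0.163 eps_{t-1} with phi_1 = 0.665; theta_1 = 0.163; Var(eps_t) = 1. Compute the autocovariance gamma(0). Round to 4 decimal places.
\gamma(0) = 2.2291

Multiply the model equation by X_{t-k} and take expectations. With theta_0 = psi_0 = 1 and psi_j the MA(infinity) weights, this gives
  gamma(k) - sum_i phi_i gamma(k-i) = c_k,
  c_k = sigma^2 * sum_{j=k..q} theta_j psi_{j-k}   (c_k = 0 for k > q),
using gamma(-m) = gamma(m).
psi-weights needed (psi_j = theta_j + sum_i phi_i psi_{j-i}):
  psi_1 = theta_1 + phi_1 = 0.163 + (0.665) = 0.828
Right-hand sides:
  c_0 = sigma^2 (1 + theta_1 psi_1) = 1 * (1 + (0.163)(0.828)) = 1 * 1.134964 = 1.134964
  c_1 = sigma^2 theta_1 = 1 * (0.163) = 0.163
  c_2 = 0
Equations for k = 0 and k = 1 (AR order 1):
  gamma(0) = phi_1 gamma(1) + c_0
  gamma(1) = phi_1 gamma(0) + c_1
Substituting the second into the first: gamma(0) (1 - phi_1^2) = c_0 + phi_1 c_1, so
  gamma(0) = (c_0 + phi_1 c_1) / (1 - phi_1^2) = (1.134964 + (0.665)(0.163)) / (1 - (0.665)^2) = 1.243359 / 0.557775 = 2.229141.
Therefore gamma(0) = 2.2291 (to 4 decimal places).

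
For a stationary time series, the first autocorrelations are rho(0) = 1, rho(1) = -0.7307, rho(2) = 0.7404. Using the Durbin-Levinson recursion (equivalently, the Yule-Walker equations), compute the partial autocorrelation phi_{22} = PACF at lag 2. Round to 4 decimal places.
\phi_{22} = 0.4430

The PACF at lag k is phi_{kk}, the last component of the solution
to the Yule-Walker system G_k phi = r_k where
  (G_k)_{ij} = rho(|i - j|), (r_k)_i = rho(i), i,j = 1..k.
Equivalently, Durbin-Levinson gives phi_{kk} iteratively:
  phi_{11} = rho(1)
  phi_{kk} = [rho(k) - sum_{j=1..k-1} phi_{k-1,j} rho(k-j)]
            / [1 - sum_{j=1..k-1} phi_{k-1,j} rho(j)],
  phi_{k,j} = phi_{k-1,j} - phi_{kk} phi_{k-1,k-j},  j = 1..k-1.
Step k = 1:
  phi_11 = rho(1) = -0.7307.
Step k = 2:
  phi_22 = [rho(2) - phi_11 rho(1)] / [1 - phi_11 rho(1)] = [0.7404 - (-0.7307)(-0.7307)] / [1 - (-0.7307)(-0.7307)]
         = 0.20647751 / 0.46607751 = 0.443.
Therefore phi_{22} = 0.4430.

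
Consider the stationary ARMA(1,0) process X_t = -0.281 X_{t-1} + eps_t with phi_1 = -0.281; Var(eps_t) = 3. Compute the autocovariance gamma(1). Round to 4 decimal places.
\gamma(1) = -0.9153

Multiply the model equation by X_{t-k} and take expectations. With theta_0 = psi_0 = 1 and psi_j the MA(infinity) weights, this gives
  gamma(k) - sum_i phi_i gamma(k-i) = c_k,
  c_k = sigma^2 * sum_{j=k..q} theta_j psi_{j-k}   (c_k = 0 for k > q),
using gamma(-m) = gamma(m).
Pure AR (q = 0): c_0 = sigma^2 = 3, c_k = 0 for k >= 1.
Equations for k = 0 and k = 1 (AR order 1):
  gamma(0) = phi_1 gamma(1) + c_0
  gamma(1) = phi_1 gamma(0) + c_1
Substituting the second into the first: gamma(0) (1 - phi_1^2) = c_0 + phi_1 c_1, so
  gamma(0) = c_0 / (1 - phi_1^2) = 3 / (1 - (-0.281)^2) = 3 / 0.921039 = 3.257191.
  gamma(1) = phi_1 gamma(0) = (-0.281)(3.257191) = -0.915271.
Therefore gamma(1) = -0.9153 (to 4 decimal places).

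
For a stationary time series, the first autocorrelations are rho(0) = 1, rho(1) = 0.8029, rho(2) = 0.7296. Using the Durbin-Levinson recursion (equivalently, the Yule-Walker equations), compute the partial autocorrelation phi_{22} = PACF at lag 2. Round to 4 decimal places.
\phi_{22} = 0.2391

The PACF at lag k is phi_{kk}, the last component of the solution
to the Yule-Walker system G_k phi = r_k where
  (G_k)_{ij} = rho(|i - j|), (r_k)_i = rho(i), i,j = 1..k.
Equivalently, Durbin-Levinson gives phi_{kk} iteratively:
  phi_{11} = rho(1)
  phi_{kk} = [rho(k) - sum_{j=1..k-1} phi_{k-1,j} rho(k-j)]
            / [1 - sum_{j=1..k-1} phi_{k-1,j} rho(j)],
  phi_{k,j} = phi_{k-1,j} - phi_{kk} phi_{k-1,k-j},  j = 1..k-1.
Step k = 1:
  phi_11 = rho(1) = 0.8029.
Step k = 2:
  phi_22 = [rho(2) - phi_11 rho(1)] / [1 - phi_11 rho(1)] = [0.7296 - (0.8029)(0.8029)] / [1 - (0.8029)(0.8029)]
         = 0.08495159 / 0.35535159 = 0.2391.
Therefore phi_{22} = 0.2391.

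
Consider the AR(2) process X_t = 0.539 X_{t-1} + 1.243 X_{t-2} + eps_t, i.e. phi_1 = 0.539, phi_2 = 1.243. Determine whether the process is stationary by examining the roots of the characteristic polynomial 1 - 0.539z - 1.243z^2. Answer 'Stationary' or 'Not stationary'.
\text{Not stationary}

The AR(p) characteristic polynomial is P(z) = 1 - 0.539z - 1.243z^2.
Stationarity requires all roots to lie outside the unit circle, i.e. |z| > 1 for every root.
Set 1 + (-0.539) z + (-1.243) z^2 = 0, i.e. a z^2 + b z + c = 0 with a = -1.243, b = -0.539, c = 1.
Discriminant D = b^2 - 4ac = (-0.539)^2 - 4*(-1.243)*1 = 0.290521 - (-4.972) = 5.262521.
D >= 0, so the roots are real: z = (-b +/- sqrt(D)) / (2a) = (0.539 +/- 2.294019) / (-2.486).
  z_1 = (0.539 + 2.294019) / (-2.486) = -1.1396,   |z_1| = 1.1396.
  z_2 = (0.539 - 2.294019) / (-2.486) = 0.706,   |z_2| = 0.706.
Moduli of all roots: 1.1396, 0.7060.
All moduli strictly greater than 1? No.
Verdict: Not stationary.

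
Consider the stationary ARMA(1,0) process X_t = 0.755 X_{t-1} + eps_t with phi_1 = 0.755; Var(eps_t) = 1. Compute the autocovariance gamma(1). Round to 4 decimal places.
\gamma(1) = 1.7559

Multiply the model equation by X_{t-k} and take expectations. With theta_0 = psi_0 = 1 and psi_j the MA(infinity) weights, this gives
  gamma(k) - sum_i phi_i gamma(k-i) = c_k,
  c_k = sigma^2 * sum_{j=k..q} theta_j psi_{j-k}   (c_k = 0 for k > q),
using gamma(-m) = gamma(m).
Pure AR (q = 0): c_0 = sigma^2 = 1, c_k = 0 for k >= 1.
Equations for k = 0 and k = 1 (AR order 1):
  gamma(0) = phi_1 gamma(1) + c_0
  gamma(1) = phi_1 gamma(0) + c_1
Substituting the second into the first: gamma(0) (1 - phi_1^2) = c_0 + phi_1 c_1, so
  gamma(0) = c_0 / (1 - phi_1^2) = 1 / (1 - (0.755)^2) = 1 / 0.429975 = 2.325717.
  gamma(1) = phi_1 gamma(0) = (0.755)(2.325717) = 1.755916.
Therefore gamma(1) = 1.7559 (to 4 decimal places).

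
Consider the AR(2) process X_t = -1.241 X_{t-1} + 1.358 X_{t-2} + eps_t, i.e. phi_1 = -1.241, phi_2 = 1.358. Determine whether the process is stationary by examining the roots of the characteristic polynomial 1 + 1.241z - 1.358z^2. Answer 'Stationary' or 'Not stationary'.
\text{Not stationary}

The AR(p) characteristic polynomial is P(z) = 1 + 1.241z - 1.358z^2.
Stationarity requires all roots to lie outside the unit circle, i.e. |z| > 1 for every root.
Set 1 + (1.241) z + (-1.358) z^2 = 0, i.e. a z^2 + b z + c = 0 with a = -1.358, b = 1.241, c = 1.
Discriminant D = b^2 - 4ac = (1.241)^2 - 4*(-1.358)*1 = 1.540081 - (-5.432) = 6.972081.
D >= 0, so the roots are real: z = (-b +/- sqrt(D)) / (2a) = (-1.241 +/- 2.64047) / (-2.716).
  z_1 = (-1.241 + 2.64047) / (-2.716) = -0.5153,   |z_1| = 0.5153.
  z_2 = (-1.241 - 2.64047) / (-2.716) = 1.4291,   |z_2| = 1.4291.
Moduli of all roots: 0.5153, 1.4291.
All moduli strictly greater than 1? No.
Verdict: Not stationary.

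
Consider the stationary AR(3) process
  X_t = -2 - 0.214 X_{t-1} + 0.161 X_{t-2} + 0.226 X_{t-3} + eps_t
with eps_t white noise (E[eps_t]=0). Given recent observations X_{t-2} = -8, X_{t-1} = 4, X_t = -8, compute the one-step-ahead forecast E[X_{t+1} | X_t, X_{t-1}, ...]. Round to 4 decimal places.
E[X_{t+1} \mid \mathcal F_t] = -1.4520

For an AR(p) model X_t = c + sum_i phi_i X_{t-i} + eps_t, the
one-step-ahead conditional mean is
  E[X_{t+1} | X_t, ...] = c + sum_i phi_i X_{t+1-i}.
Substitute known values:
  E[X_{t+1} | ...] = -2 + (-0.214) * (-8) + (0.161) * (4) + (0.226) * (-8)
                   = -1.4520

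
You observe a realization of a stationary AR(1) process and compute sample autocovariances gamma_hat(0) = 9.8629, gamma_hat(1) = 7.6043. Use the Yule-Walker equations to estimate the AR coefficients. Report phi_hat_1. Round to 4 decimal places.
\hat\phi_{1} = 0.7710

The Yule-Walker equations for an AR(p) process read, in matrix form,
  Gamma_p phi = r_p,   with   (Gamma_p)_{ij} = gamma(|i - j|),
                       (r_p)_i = gamma(i),   i,j = 1..p.
Substitute the sample gammas (Toeplitz matrix and right-hand side of size 1):
  Gamma_p = [[9.8629]]
  r_p     = [7.6043]
With p = 1 this is the single equation gamma(0) phi_1 = gamma(1):
  phi_hat_1 = gamma(1) / gamma(0) = 7.6043 / 9.8629 = 0.7710.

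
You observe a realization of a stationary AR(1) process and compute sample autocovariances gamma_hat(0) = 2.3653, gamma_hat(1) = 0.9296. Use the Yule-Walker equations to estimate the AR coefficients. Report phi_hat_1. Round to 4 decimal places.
\hat\phi_{1} = 0.3930

The Yule-Walker equations for an AR(p) process read, in matrix form,
  Gamma_p phi = r_p,   with   (Gamma_p)_{ij} = gamma(|i - j|),
                       (r_p)_i = gamma(i),   i,j = 1..p.
Substitute the sample gammas (Toeplitz matrix and right-hand side of size 1):
  Gamma_p = [[2.3653]]
  r_p     = [0.9296]
With p = 1 this is the single equation gamma(0) phi_1 = gamma(1):
  phi_hat_1 = gamma(1) / gamma(0) = 0.9296 / 2.3653 = 0.3930.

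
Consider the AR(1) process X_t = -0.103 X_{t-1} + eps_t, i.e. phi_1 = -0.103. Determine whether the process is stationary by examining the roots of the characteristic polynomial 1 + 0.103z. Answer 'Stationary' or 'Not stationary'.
\text{Stationary}

The AR(p) characteristic polynomial is P(z) = 1 + 0.103z.
Stationarity requires all roots to lie outside the unit circle, i.e. |z| > 1 for every root.
This is linear in z: 1 + (0.103) z = 0  =>  z = -1/(0.103) = -9.708738,  |z| = 9.708738.
Moduli of all roots: 9.7087.
All moduli strictly greater than 1? Yes.
Verdict: Stationary.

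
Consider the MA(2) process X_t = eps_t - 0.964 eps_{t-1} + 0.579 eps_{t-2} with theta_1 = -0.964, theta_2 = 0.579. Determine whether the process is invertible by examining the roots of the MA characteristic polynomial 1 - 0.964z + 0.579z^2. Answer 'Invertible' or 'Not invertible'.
\text{Invertible}

The MA(q) characteristic polynomial is P(z) = 1 - 0.964z + 0.579z^2.
Invertibility requires all roots to lie outside the unit circle, i.e. |z| > 1 for every root.
Set 1 + (-0.964) z + (0.579) z^2 = 0, i.e. a z^2 + b z + c = 0 with a = 0.579, b = -0.964, c = 1.
Discriminant D = b^2 - 4ac = (-0.964)^2 - 4*(0.579)*1 = 0.929296 - (2.316) = -1.386704.
D < 0, so the roots are the complex-conjugate pair z = (-b +/- i sqrt(-D)) / (2a) = 0.8325 +/- 1.0169i.
For a conjugate pair |z|^2 = z * conj(z) = (product of roots) = c/a = 1/(0.579) = 1.727116, so |z| = sqrt(1.727116) = 1.3142 for both roots.
Moduli of all roots: 1.3142, 1.3142.
All moduli strictly greater than 1? Yes.
Verdict: Invertible.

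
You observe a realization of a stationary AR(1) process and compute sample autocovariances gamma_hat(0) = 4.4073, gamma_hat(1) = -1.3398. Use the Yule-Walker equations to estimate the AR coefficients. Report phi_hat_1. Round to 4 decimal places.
\hat\phi_{1} = -0.3040

The Yule-Walker equations for an AR(p) process read, in matrix form,
  Gamma_p phi = r_p,   with   (Gamma_p)_{ij} = gamma(|i - j|),
                       (r_p)_i = gamma(i),   i,j = 1..p.
Substitute the sample gammas (Toeplitz matrix and right-hand side of size 1):
  Gamma_p = [[4.4073]]
  r_p     = [-1.3398]
With p = 1 this is the single equation gamma(0) phi_1 = gamma(1):
  phi_hat_1 = gamma(1) / gamma(0) = -1.3398 / 4.4073 = -0.3040.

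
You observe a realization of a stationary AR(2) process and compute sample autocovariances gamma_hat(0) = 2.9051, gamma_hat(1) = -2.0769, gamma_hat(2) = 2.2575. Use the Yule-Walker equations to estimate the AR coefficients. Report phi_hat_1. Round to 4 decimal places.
\hat\phi_{1} = -0.3260

The Yule-Walker equations for an AR(p) process read, in matrix form,
  Gamma_p phi = r_p,   with   (Gamma_p)_{ij} = gamma(|i - j|),
                       (r_p)_i = gamma(i),   i,j = 1..p.
Substitute the sample gammas (Toeplitz matrix and right-hand side of size 2):
  Gamma_p = [[2.9051, -2.0769], [-2.0769, 2.9051]]
  r_p     = [-2.0769, 2.2575]
Written out:
  2.9051 phi_1 - 2.0769 phi_2 = -2.0769
  -2.0769 phi_1 + 2.9051 phi_2 = 2.2575
Solve by Cramer's rule:
  det = gamma(0)^2 - gamma(1)^2 = (2.9051)^2 - (-2.0769)^2 = 8.43960601 - 4.31351361 = 4.1260924
  phi_hat_1 = [gamma(1) gamma(0) - gamma(1) gamma(2)] / det = [(-2.0769)(2.9051) - (-2.0769)(2.2575)] / 4.1260924 = -1.34500044 / 4.1260924 = -0.326
  phi_hat_2 = [gamma(0) gamma(2) - gamma(1)^2] / det = [(2.9051)(2.2575) - (-2.0769)^2] / 4.1260924 = 2.24474964 / 4.1260924 = 0.544
So phi_hat = [-0.3260, 0.5440].
Therefore phi_hat_1 = -0.3260.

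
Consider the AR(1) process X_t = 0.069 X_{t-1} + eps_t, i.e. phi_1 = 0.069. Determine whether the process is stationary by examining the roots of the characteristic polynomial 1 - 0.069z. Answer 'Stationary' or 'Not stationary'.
\text{Stationary}

The AR(p) characteristic polynomial is P(z) = 1 - 0.069z.
Stationarity requires all roots to lie outside the unit circle, i.e. |z| > 1 for every root.
This is linear in z: 1 + (-0.069) z = 0  =>  z = -1/(-0.069) = 14.492754,  |z| = 14.492754.
Moduli of all roots: 14.4928.
All moduli strictly greater than 1? Yes.
Verdict: Stationary.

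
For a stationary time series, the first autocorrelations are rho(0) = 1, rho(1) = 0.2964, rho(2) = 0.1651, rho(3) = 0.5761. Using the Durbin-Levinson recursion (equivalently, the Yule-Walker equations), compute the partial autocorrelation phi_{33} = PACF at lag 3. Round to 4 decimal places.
\phi_{33} = 0.5590

The PACF at lag k is phi_{kk}, the last component of the solution
to the Yule-Walker system G_k phi = r_k where
  (G_k)_{ij} = rho(|i - j|), (r_k)_i = rho(i), i,j = 1..k.
Equivalently, Durbin-Levinson gives phi_{kk} iteratively:
  phi_{11} = rho(1)
  phi_{kk} = [rho(k) - sum_{j=1..k-1} phi_{k-1,j} rho(k-j)]
            / [1 - sum_{j=1..k-1} phi_{k-1,j} rho(j)],
  phi_{k,j} = phi_{k-1,j} - phi_{kk} phi_{k-1,k-j},  j = 1..k-1.
Step k = 1:
  phi_11 = rho(1) = 0.2964.
Step k = 2:
  phi_22 = [rho(2) - phi_11 rho(1)] / [1 - phi_11 rho(1)] = [0.1651 - (0.2964)(0.2964)] / [1 - (0.2964)(0.2964)]
         = 0.07724704 / 0.91214704 = 0.084687.
  Update: phi_21 = phi_11 - phi_22 phi_11 = 0.2964 - (0.084687)(0.2964) = 0.271299.
Step k = 3:
  phi_33 = [rho(3) - phi_21 rho(2) - phi_22 rho(1)] / [1 - phi_21 rho(1) - phi_22 rho(2)]
    numerator   = 0.5761 - (0.271299)(0.1651) - (0.084687)(0.2964) = 0.50620733
    denominator = 1 - (0.271299)(0.2964) - (0.084687)(0.1651) = 0.90560522
  phi_33 = 0.50620733 / 0.90560522 = 0.559.
Therefore phi_{33} = 0.5590.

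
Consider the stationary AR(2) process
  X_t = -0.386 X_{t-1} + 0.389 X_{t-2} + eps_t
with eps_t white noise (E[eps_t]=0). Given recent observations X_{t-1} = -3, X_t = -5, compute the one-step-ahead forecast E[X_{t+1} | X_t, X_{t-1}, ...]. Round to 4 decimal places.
E[X_{t+1} \mid \mathcal F_t] = 0.7630

For an AR(p) model X_t = c + sum_i phi_i X_{t-i} + eps_t, the
one-step-ahead conditional mean is
  E[X_{t+1} | X_t, ...] = c + sum_i phi_i X_{t+1-i}.
Substitute known values:
  E[X_{t+1} | ...] = (-0.386) * (-5) + (0.389) * (-3)
                   = 0.7630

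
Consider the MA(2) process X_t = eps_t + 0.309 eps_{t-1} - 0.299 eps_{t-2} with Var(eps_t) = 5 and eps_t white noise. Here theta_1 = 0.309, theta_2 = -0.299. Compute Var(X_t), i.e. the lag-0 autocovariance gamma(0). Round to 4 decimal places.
\gamma(0) = 5.9244

For an MA(q) process X_t = eps_t + sum_i theta_i eps_{t-i} with
Var(eps_t) = sigma^2, the variance is
  gamma(0) = sigma^2 * (1 + sum_i theta_i^2).
  sum_i theta_i^2 = (0.309)^2 + (-0.299)^2 = 0.095481 + 0.089401 = 0.184882.
  gamma(0) = 5 * (1 + 0.184882) = 5 * 1.184882 = 5.92441, which rounds to 5.9244.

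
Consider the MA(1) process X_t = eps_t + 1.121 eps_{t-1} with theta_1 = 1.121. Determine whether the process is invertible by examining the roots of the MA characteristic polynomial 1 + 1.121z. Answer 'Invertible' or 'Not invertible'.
\text{Not invertible}

The MA(q) characteristic polynomial is P(z) = 1 + 1.121z.
Invertibility requires all roots to lie outside the unit circle, i.e. |z| > 1 for every root.
This is linear in z: 1 + (1.121) z = 0  =>  z = -1/(1.121) = -0.892061,  |z| = 0.892061.
Moduli of all roots: 0.8921.
All moduli strictly greater than 1? No.
Verdict: Not invertible.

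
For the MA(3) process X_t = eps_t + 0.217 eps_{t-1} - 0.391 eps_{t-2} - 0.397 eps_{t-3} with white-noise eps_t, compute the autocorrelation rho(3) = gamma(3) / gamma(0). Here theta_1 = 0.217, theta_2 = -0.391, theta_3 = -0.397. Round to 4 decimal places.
\rho(3) = -0.2924

For an MA(q) process with theta_0 = 1, the autocovariance is
  gamma(k) = sigma^2 * sum_{i=0..q-k} theta_i * theta_{i+k},
and rho(k) = gamma(k) / gamma(0). Sigma^2 cancels.
  numerator   = (1)*(-0.397) = -0.397.
  denominator = (1)^2 + (0.217)^2 + (-0.391)^2 + (-0.397)^2 = 1.357579.
  rho(3) = -0.397 / 1.357579 = -0.2924.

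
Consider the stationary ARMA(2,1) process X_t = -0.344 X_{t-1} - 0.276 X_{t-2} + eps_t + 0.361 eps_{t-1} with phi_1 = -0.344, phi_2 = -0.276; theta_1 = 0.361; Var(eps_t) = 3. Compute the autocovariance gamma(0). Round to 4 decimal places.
\gamma(0) = 3.2766

Multiply the model equation by X_{t-k} and take expectations. With theta_0 = psi_0 = 1 and psi_j the MA(infinity) weights, this gives
  gamma(k) - sum_i phi_i gamma(k-i) = c_k,
  c_k = sigma^2 * sum_{j=k..q} theta_j psi_{j-k}   (c_k = 0 for k > q),
using gamma(-m) = gamma(m).
psi-weights needed (psi_j = theta_j + sum_i phi_i psi_{j-i}):
  psi_1 = theta_1 + phi_1 = 0.361 + (-0.344) = 0.017
Right-hand sides:
  c_0 = sigma^2 (1 + theta_1 psi_1) = 3 * (1 + (0.361)(0.017)) = 3 * 1.006137 = 3.018411
  c_1 = sigma^2 theta_1 = 3 * (0.361) = 1.083
  c_2 = 0
Equations for k = 0, 1, 2 (AR order 2, c_2 = 0):
  (E0) gamma(0) = phi_1 gamma(1) + phi_2 gamma(2) + c_0
  (E1) gamma(1) = phi_1 gamma(0) + phi_2 gamma(1) + c_1
  (E2) gamma(2) = phi_1 gamma(1) + phi_2 gamma(0)
From (E1): gamma(1) = A gamma(0) + B with
  A = phi_1 / (1 - phi_2) = -0.344 / 1.276 = -0.269592,   B = c_1 / (1 - phi_2) = 1.083 / 1.276 = 0.848746.
Insert (E2) into (E0): gamma(0) (1 - phi_2^2) = phi_1 (1 + phi_2) gamma(1) + c_0.
  phi_1 (1 + phi_2) = (-0.344)(0.724) = -0.249056,   1 - phi_2^2 = 0.923824.
Replace gamma(1) by A gamma(0) + B and collect gamma(0):
  gamma(0) [0.923824 - (-0.249056)(-0.269592)] = (-0.249056)(0.848746) + 3.018411
  gamma(0) * 0.85668 = 2.807026
  gamma(0) = 2.807026 / 0.85668 = 3.276631.
Therefore gamma(0) = 3.2766 (to 4 decimal places).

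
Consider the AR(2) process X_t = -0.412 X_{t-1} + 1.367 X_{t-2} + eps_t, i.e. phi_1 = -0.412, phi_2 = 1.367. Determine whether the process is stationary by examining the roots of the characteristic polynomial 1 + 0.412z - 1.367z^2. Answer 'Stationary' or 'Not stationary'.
\text{Not stationary}

The AR(p) characteristic polynomial is P(z) = 1 + 0.412z - 1.367z^2.
Stationarity requires all roots to lie outside the unit circle, i.e. |z| > 1 for every root.
Set 1 + (0.412) z + (-1.367) z^2 = 0, i.e. a z^2 + b z + c = 0 with a = -1.367, b = 0.412, c = 1.
Discriminant D = b^2 - 4ac = (0.412)^2 - 4*(-1.367)*1 = 0.169744 - (-5.468) = 5.637744.
D >= 0, so the roots are real: z = (-b +/- sqrt(D)) / (2a) = (-0.412 +/- 2.374393) / (-2.734).
  z_1 = (-0.412 + 2.374393) / (-2.734) = -0.7178,   |z_1| = 0.7178.
  z_2 = (-0.412 - 2.374393) / (-2.734) = 1.0192,   |z_2| = 1.0192.
Moduli of all roots: 0.7178, 1.0192.
All moduli strictly greater than 1? No.
Verdict: Not stationary.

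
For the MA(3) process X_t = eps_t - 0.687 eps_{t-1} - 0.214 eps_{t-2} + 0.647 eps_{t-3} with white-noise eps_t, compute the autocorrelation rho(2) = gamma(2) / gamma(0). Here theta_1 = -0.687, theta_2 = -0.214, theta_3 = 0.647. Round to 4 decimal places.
\rho(2) = -0.3401

For an MA(q) process with theta_0 = 1, the autocovariance is
  gamma(k) = sigma^2 * sum_{i=0..q-k} theta_i * theta_{i+k},
and rho(k) = gamma(k) / gamma(0). Sigma^2 cancels.
  numerator   = (1)*(-0.214) + (-0.687)*(0.647) = -0.658489.
  denominator = (1)^2 + (-0.687)^2 + (-0.214)^2 + (0.647)^2 = 1.936374.
  rho(2) = -0.658489 / 1.936374 = -0.3401.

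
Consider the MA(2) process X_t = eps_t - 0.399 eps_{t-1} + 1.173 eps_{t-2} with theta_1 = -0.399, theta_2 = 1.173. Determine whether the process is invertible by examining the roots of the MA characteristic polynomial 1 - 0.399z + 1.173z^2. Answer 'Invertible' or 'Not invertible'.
\text{Not invertible}

The MA(q) characteristic polynomial is P(z) = 1 - 0.399z + 1.173z^2.
Invertibility requires all roots to lie outside the unit circle, i.e. |z| > 1 for every root.
Set 1 + (-0.399) z + (1.173) z^2 = 0, i.e. a z^2 + b z + c = 0 with a = 1.173, b = -0.399, c = 1.
Discriminant D = b^2 - 4ac = (-0.399)^2 - 4*(1.173)*1 = 0.159201 - (4.692) = -4.532799.
D < 0, so the roots are the complex-conjugate pair z = (-b +/- i sqrt(-D)) / (2a) = 0.1701 +/- 0.9075i.
For a conjugate pair |z|^2 = z * conj(z) = (product of roots) = c/a = 1/(1.173) = 0.852515, so |z| = sqrt(0.852515) = 0.9233 for both roots.
Moduli of all roots: 0.9233, 0.9233.
All moduli strictly greater than 1? No.
Verdict: Not invertible.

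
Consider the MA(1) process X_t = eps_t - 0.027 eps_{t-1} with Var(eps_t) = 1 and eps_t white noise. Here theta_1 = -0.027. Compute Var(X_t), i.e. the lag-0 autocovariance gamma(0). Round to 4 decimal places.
\gamma(0) = 1.0007

For an MA(q) process X_t = eps_t + sum_i theta_i eps_{t-i} with
Var(eps_t) = sigma^2, the variance is
  gamma(0) = sigma^2 * (1 + sum_i theta_i^2).
  sum_i theta_i^2 = (-0.027)^2 = 0.000729.
  gamma(0) = 1 * (1 + 0.000729) = 1 * 1.000729 = 1.000729, which rounds to 1.0007.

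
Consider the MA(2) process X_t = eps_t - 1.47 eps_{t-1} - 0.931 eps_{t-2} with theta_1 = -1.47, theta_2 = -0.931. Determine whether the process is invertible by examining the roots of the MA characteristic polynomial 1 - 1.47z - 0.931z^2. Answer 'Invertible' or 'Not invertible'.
\text{Not invertible}

The MA(q) characteristic polynomial is P(z) = 1 - 1.47z - 0.931z^2.
Invertibility requires all roots to lie outside the unit circle, i.e. |z| > 1 for every root.
Set 1 + (-1.47) z + (-0.931) z^2 = 0, i.e. a z^2 + b z + c = 0 with a = -0.931, b = -1.47, c = 1.
Discriminant D = b^2 - 4ac = (-1.47)^2 - 4*(-0.931)*1 = 2.1609 - (-3.724) = 5.8849.
D >= 0, so the roots are real: z = (-b +/- sqrt(D)) / (2a) = (1.47 +/- 2.425881) / (-1.862).
  z_1 = (1.47 + 2.425881) / (-1.862) = -2.0923,   |z_1| = 2.0923.
  z_2 = (1.47 - 2.425881) / (-1.862) = 0.5134,   |z_2| = 0.5134.
Moduli of all roots: 2.0923, 0.5134.
All moduli strictly greater than 1? No.
Verdict: Not invertible.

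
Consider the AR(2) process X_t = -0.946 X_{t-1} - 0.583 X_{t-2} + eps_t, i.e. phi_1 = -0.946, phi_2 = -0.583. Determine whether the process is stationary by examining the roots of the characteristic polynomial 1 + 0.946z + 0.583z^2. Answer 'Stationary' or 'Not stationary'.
\text{Stationary}

The AR(p) characteristic polynomial is P(z) = 1 + 0.946z + 0.583z^2.
Stationarity requires all roots to lie outside the unit circle, i.e. |z| > 1 for every root.
Set 1 + (0.946) z + (0.583) z^2 = 0, i.e. a z^2 + b z + c = 0 with a = 0.583, b = 0.946, c = 1.
Discriminant D = b^2 - 4ac = (0.946)^2 - 4*(0.583)*1 = 0.894916 - (2.332) = -1.437084.
D < 0, so the roots are the complex-conjugate pair z = (-b +/- i sqrt(-D)) / (2a) = -0.8113 +/- 1.0281i.
For a conjugate pair |z|^2 = z * conj(z) = (product of roots) = c/a = 1/(0.583) = 1.715266, so |z| = sqrt(1.715266) = 1.3097 for both roots.
Moduli of all roots: 1.3097, 1.3097.
All moduli strictly greater than 1? Yes.
Verdict: Stationary.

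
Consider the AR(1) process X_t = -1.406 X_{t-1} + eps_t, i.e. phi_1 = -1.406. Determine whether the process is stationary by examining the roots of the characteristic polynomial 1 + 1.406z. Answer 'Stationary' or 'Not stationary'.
\text{Not stationary}

The AR(p) characteristic polynomial is P(z) = 1 + 1.406z.
Stationarity requires all roots to lie outside the unit circle, i.e. |z| > 1 for every root.
This is linear in z: 1 + (1.406) z = 0  =>  z = -1/(1.406) = -0.711238,  |z| = 0.711238.
Moduli of all roots: 0.7112.
All moduli strictly greater than 1? No.
Verdict: Not stationary.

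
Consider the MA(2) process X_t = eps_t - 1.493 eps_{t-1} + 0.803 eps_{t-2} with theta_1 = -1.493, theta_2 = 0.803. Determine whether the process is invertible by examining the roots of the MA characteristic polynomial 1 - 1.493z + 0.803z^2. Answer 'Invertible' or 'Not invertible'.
\text{Invertible}

The MA(q) characteristic polynomial is P(z) = 1 - 1.493z + 0.803z^2.
Invertibility requires all roots to lie outside the unit circle, i.e. |z| > 1 for every root.
Set 1 + (-1.493) z + (0.803) z^2 = 0, i.e. a z^2 + b z + c = 0 with a = 0.803, b = -1.493, c = 1.
Discriminant D = b^2 - 4ac = (-1.493)^2 - 4*(0.803)*1 = 2.229049 - (3.212) = -0.982951.
D < 0, so the roots are the complex-conjugate pair z = (-b +/- i sqrt(-D)) / (2a) = 0.9296 +/- 0.6173i.
For a conjugate pair |z|^2 = z * conj(z) = (product of roots) = c/a = 1/(0.803) = 1.24533, so |z| = sqrt(1.24533) = 1.1159 for both roots.
Moduli of all roots: 1.1159, 1.1159.
All moduli strictly greater than 1? Yes.
Verdict: Invertible.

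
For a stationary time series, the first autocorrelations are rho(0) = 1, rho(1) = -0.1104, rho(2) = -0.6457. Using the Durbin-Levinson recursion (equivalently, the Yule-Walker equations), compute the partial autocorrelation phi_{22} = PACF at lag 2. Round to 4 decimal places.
\phi_{22} = -0.6660

The PACF at lag k is phi_{kk}, the last component of the solution
to the Yule-Walker system G_k phi = r_k where
  (G_k)_{ij} = rho(|i - j|), (r_k)_i = rho(i), i,j = 1..k.
Equivalently, Durbin-Levinson gives phi_{kk} iteratively:
  phi_{11} = rho(1)
  phi_{kk} = [rho(k) - sum_{j=1..k-1} phi_{k-1,j} rho(k-j)]
            / [1 - sum_{j=1..k-1} phi_{k-1,j} rho(j)],
  phi_{k,j} = phi_{k-1,j} - phi_{kk} phi_{k-1,k-j},  j = 1..k-1.
Step k = 1:
  phi_11 = rho(1) = -0.1104.
Step k = 2:
  phi_22 = [rho(2) - phi_11 rho(1)] / [1 - phi_11 rho(1)] = [-0.6457 - (-0.1104)(-0.1104)] / [1 - (-0.1104)(-0.1104)]
         = -0.65788816 / 0.98781184 = -0.666.
Therefore phi_{22} = -0.6660.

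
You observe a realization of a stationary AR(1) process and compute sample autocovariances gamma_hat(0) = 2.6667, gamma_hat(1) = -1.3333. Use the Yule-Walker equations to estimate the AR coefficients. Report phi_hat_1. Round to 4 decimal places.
\hat\phi_{1} = -0.5000

The Yule-Walker equations for an AR(p) process read, in matrix form,
  Gamma_p phi = r_p,   with   (Gamma_p)_{ij} = gamma(|i - j|),
                       (r_p)_i = gamma(i),   i,j = 1..p.
Substitute the sample gammas (Toeplitz matrix and right-hand side of size 1):
  Gamma_p = [[2.6667]]
  r_p     = [-1.3333]
With p = 1 this is the single equation gamma(0) phi_1 = gamma(1):
  phi_hat_1 = gamma(1) / gamma(0) = -1.3333 / 2.6667 = -0.5000.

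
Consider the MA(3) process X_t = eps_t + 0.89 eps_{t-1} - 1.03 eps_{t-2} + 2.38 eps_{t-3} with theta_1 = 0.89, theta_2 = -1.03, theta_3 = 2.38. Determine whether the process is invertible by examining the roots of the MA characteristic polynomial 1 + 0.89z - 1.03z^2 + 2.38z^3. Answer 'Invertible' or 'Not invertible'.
\text{Not invertible}

The MA(q) characteristic polynomial is P(z) = 1 + 0.89z - 1.03z^2 + 2.38z^3.
Invertibility requires all roots to lie outside the unit circle, i.e. |z| > 1 for every root.
Degree 3: look for a simple real root z0 first, then factor out (1 - z/z0) and solve the remaining quadratic.
Testing z0 = -0.5: P(-0.5) = 1 + (0.89)(-0.5) + (-1.03)(-0.5)^2 + (2.38)(-0.5)^3
  = 1 + (-0.445) + (-0.2575) + (-0.2975) = 0.  So z_0 = -0.5 is a root, |z_0| = 0.5.
Divide out the factor (1 + 2 z) = (1 - z/z0) (since 1/z0 = -2):
  P(z) = (1 + 2 z)(1 + (-1.11) z + (1.19) z^2)
  [check: z-coef -1.11 - (-2) = 0.89; z^2-coef 1.19 - (-2)(-1.11) = -1.03; z^3-coef -(-2)(1.19) = 2.38.]
Remaining roots from the quadratic factor 1 + (-1.11) z + (1.19) z^2:
  Set 1 + (-1.11) z + (1.19) z^2 = 0, i.e. a z^2 + b z + c = 0 with a = 1.19, b = -1.11, c = 1.
  Discriminant D = b^2 - 4ac = (-1.11)^2 - 4*(1.19)*1 = 1.2321 - (4.76) = -3.5279.
  D < 0, so the roots are the complex-conjugate pair z = (-b +/- i sqrt(-D)) / (2a) = 0.4664 +/- 0.7892i.
  For a conjugate pair |z|^2 = z * conj(z) = (product of roots) = c/a = 1/(1.19) = 0.840336, so |z| = sqrt(0.840336) = 0.9167 for both roots.
Moduli of all roots: 0.5000, 0.9167, 0.9167.
All moduli strictly greater than 1? No.
Verdict: Not invertible.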